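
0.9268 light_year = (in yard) 9.589e+15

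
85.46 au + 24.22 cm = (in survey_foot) 4.194e+13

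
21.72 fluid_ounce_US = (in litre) 0.6423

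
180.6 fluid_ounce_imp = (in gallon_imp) 1.129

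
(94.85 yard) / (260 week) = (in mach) 1.62e-09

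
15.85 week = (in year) 0.304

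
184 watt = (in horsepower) 0.2467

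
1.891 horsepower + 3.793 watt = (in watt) 1414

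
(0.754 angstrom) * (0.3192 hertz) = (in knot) 4.678e-11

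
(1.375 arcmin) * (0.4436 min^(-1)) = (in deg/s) 0.0001694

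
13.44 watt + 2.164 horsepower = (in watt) 1627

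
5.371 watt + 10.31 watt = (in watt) 15.68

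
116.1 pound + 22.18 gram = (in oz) 1858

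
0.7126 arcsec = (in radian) 3.455e-06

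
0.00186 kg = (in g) 1.86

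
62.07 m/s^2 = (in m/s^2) 62.07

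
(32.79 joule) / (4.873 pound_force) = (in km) 0.001513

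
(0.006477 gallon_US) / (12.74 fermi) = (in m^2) 1.924e+09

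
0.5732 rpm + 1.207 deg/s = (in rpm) 0.7744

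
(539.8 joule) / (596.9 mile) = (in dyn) 56.19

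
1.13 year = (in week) 58.92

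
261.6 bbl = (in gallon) 1.099e+04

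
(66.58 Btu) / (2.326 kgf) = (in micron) 3.08e+09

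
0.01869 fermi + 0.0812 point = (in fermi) 2.865e+10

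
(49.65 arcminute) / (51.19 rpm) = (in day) 3.118e-08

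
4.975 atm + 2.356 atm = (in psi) 107.7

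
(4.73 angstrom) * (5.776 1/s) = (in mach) 8.024e-12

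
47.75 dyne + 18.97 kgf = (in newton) 186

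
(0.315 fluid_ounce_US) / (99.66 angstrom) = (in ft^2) 1.006e+04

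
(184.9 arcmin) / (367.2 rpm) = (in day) 1.619e-08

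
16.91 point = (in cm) 0.5965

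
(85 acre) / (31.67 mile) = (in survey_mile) 0.004194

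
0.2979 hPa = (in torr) 0.2234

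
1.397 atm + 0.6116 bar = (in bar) 2.027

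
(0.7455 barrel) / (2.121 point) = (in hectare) 0.01584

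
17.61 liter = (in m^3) 0.01761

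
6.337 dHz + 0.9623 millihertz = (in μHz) 6.347e+05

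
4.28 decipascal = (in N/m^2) 0.428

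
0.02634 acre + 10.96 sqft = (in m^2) 107.6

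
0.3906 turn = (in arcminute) 8437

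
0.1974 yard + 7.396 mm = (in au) 1.256e-12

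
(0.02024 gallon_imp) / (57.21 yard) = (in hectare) 1.759e-10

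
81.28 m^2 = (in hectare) 0.008128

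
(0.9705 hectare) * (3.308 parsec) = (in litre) 9.906e+23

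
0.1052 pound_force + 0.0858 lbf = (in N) 0.8496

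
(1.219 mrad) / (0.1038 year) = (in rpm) 3.556e-09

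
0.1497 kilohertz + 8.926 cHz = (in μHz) 1.498e+08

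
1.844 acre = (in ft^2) 8.032e+04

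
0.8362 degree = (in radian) 0.01459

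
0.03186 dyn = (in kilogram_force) 3.249e-08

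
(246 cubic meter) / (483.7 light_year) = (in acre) 1.328e-20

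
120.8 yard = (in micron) 1.105e+08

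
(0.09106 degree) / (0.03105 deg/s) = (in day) 3.394e-05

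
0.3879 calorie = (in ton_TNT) 3.879e-10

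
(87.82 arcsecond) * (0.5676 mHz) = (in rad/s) 2.417e-07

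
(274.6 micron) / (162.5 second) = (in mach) 4.963e-09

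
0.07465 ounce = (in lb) 0.004666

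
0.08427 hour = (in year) 9.62e-06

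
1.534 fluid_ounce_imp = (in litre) 0.04359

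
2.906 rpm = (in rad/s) 0.3043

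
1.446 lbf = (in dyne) 6.432e+05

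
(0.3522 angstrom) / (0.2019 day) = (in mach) 5.93e-18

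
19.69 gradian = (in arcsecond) 6.38e+04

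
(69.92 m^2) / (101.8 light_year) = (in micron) 7.26e-11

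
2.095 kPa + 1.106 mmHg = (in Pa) 2242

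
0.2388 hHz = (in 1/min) 1433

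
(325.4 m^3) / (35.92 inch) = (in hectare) 0.03567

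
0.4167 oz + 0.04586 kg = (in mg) 5.767e+04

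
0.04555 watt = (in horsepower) 6.108e-05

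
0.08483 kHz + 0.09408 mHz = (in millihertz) 8.483e+04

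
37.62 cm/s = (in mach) 0.001105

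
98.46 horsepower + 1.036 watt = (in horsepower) 98.46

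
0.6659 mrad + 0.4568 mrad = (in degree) 0.06433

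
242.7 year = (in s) 7.654e+09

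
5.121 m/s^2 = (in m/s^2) 5.121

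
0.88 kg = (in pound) 1.94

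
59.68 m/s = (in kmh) 214.8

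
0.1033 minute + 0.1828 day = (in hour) 4.389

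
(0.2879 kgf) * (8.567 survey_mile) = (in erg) 3.893e+11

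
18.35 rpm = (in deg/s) 110.1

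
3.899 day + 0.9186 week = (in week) 1.476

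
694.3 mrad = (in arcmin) 2387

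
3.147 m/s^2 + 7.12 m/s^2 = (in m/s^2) 10.27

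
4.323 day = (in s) 3.735e+05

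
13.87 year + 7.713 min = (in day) 5063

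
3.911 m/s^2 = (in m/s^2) 3.911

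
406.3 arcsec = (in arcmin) 6.772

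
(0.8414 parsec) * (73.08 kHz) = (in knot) 3.688e+21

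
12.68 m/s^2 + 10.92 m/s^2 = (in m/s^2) 23.6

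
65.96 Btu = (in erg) 6.959e+11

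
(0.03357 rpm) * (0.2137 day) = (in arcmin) 2.231e+05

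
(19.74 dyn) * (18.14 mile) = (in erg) 5.763e+07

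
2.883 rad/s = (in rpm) 27.53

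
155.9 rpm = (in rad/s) 16.33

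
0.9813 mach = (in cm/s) 3.341e+04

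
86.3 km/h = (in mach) 0.0704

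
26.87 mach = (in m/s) 9149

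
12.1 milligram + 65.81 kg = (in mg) 6.581e+07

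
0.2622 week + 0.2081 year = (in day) 77.79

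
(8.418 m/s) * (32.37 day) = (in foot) 7.724e+07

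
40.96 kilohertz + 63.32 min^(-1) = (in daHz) 4096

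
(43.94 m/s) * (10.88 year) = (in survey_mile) 9.368e+06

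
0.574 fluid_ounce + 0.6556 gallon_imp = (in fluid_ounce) 101.4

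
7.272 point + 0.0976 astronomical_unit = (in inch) 5.748e+11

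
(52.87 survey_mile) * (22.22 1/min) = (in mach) 92.54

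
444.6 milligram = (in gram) 0.4446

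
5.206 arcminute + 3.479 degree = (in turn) 0.009905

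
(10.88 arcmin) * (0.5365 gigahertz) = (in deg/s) 9.729e+07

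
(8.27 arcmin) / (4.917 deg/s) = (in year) 8.889e-10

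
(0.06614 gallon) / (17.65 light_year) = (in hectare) 1.499e-25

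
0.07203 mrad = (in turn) 1.146e-05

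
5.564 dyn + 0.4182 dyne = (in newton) 5.982e-05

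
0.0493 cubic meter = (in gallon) 13.02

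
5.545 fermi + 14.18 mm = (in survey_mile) 8.811e-06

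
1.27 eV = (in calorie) 4.863e-20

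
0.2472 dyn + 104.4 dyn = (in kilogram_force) 0.0001067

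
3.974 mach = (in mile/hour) 3027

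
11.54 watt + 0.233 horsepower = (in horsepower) 0.2485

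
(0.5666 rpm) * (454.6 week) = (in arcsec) 3.365e+12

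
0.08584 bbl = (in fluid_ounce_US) 461.5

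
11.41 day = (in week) 1.63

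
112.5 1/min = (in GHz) 1.875e-09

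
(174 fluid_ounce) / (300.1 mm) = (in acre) 4.237e-06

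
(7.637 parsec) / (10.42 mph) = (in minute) 8.432e+14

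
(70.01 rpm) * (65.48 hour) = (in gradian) 1.1e+08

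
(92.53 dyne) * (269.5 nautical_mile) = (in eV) 2.883e+21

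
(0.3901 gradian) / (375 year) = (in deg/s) 2.969e-11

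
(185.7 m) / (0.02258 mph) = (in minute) 306.6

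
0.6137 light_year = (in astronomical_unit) 3.881e+04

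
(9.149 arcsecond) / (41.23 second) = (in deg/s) 6.164e-05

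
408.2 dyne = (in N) 0.004082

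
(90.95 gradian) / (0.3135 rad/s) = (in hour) 0.001266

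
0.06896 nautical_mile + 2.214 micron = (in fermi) 1.277e+17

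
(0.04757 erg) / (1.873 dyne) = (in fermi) 2.54e+11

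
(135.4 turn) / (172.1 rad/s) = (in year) 1.568e-07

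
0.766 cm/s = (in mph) 0.01713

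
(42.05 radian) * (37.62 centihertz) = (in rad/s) 15.82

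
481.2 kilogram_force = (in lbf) 1061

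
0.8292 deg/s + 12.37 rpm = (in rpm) 12.51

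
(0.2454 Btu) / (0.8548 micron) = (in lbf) 6.809e+07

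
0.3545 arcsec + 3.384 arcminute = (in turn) 0.0001569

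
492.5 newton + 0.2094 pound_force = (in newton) 493.4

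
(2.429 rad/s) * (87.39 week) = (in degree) 7.356e+09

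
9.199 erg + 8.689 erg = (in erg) 17.89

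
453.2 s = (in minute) 7.553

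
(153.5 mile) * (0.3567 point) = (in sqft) 334.6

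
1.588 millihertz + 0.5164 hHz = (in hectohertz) 0.5164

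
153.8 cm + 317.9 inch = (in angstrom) 9.613e+10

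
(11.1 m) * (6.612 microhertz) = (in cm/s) 0.007339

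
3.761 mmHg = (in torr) 3.761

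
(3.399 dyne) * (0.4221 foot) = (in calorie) 1.045e-06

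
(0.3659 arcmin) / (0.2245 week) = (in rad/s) 7.839e-10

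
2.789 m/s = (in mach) 0.008191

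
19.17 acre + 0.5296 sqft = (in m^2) 7.758e+04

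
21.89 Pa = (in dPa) 218.9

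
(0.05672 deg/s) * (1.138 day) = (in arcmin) 3.346e+05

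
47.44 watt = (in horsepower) 0.06362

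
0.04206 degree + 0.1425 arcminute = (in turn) 0.0001234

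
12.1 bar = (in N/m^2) 1.21e+06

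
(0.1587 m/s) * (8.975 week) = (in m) 8.614e+05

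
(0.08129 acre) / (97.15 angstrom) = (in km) 3.386e+07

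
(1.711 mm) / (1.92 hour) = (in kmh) 8.911e-07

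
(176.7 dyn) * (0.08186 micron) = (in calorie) 3.457e-11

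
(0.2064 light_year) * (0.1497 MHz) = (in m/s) 2.923e+20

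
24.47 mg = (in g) 0.02447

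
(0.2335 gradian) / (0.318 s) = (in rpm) 0.1101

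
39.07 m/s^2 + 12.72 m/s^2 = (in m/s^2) 51.79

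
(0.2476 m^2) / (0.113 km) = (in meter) 0.002191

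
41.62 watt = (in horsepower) 0.05581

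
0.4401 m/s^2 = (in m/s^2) 0.4401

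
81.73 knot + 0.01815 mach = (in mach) 0.1416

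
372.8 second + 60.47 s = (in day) 0.005015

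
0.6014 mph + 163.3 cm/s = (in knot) 3.697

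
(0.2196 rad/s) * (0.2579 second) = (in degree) 3.245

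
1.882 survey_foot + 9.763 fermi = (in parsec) 1.859e-17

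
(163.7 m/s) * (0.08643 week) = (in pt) 2.426e+10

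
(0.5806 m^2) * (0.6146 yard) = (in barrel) 2.052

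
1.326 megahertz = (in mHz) 1.326e+09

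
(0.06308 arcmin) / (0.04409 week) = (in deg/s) 3.943e-08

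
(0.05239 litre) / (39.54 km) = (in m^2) 1.325e-09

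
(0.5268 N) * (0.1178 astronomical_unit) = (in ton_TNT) 2.219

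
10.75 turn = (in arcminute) 2.322e+05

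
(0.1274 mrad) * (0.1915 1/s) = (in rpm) 0.000233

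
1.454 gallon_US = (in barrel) 0.03462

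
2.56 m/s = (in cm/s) 256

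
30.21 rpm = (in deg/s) 181.3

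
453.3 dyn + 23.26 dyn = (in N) 0.004766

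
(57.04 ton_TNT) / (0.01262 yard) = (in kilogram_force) 2.109e+12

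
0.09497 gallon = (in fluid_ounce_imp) 12.65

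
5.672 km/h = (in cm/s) 157.6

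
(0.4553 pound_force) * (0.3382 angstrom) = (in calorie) 1.637e-11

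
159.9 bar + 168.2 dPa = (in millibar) 1.599e+05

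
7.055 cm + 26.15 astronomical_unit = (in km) 3.912e+09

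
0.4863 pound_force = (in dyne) 2.163e+05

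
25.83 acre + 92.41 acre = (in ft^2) 5.151e+06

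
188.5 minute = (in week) 0.0187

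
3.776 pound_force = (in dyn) 1.68e+06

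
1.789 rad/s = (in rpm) 17.08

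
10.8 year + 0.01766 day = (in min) 5.677e+06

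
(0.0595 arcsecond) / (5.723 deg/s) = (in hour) 8.022e-10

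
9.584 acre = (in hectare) 3.879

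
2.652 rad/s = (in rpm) 25.32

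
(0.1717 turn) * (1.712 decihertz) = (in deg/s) 10.58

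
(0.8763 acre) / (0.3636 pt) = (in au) 0.0001848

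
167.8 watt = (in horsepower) 0.225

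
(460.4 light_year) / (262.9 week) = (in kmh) 9.862e+10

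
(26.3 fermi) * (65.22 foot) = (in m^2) 5.228e-13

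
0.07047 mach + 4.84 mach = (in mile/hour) 3740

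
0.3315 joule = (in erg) 3.315e+06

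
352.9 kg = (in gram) 3.529e+05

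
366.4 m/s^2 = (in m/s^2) 366.4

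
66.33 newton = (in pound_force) 14.91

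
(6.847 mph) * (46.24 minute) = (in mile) 5.277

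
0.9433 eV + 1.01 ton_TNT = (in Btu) 4.005e+06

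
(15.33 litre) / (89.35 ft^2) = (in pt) 5.235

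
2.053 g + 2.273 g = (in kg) 0.004326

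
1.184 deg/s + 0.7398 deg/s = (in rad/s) 0.03358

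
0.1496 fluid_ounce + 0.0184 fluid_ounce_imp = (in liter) 0.004947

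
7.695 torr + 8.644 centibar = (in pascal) 9670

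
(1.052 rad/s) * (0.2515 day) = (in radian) 2.286e+04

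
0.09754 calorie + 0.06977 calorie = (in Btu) 0.0006635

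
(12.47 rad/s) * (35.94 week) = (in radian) 2.711e+08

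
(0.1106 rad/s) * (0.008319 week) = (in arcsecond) 1.148e+08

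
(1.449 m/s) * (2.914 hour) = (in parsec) 4.926e-13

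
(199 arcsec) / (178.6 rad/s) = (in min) 9.003e-08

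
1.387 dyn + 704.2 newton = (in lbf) 158.3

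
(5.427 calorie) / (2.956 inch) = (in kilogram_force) 30.84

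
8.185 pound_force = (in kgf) 3.713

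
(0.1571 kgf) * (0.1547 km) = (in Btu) 0.2259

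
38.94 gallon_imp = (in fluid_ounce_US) 5986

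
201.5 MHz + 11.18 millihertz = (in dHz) 2.015e+09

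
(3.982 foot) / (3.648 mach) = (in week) 1.616e-09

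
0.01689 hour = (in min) 1.013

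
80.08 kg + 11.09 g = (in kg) 80.09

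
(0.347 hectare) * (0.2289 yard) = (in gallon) 1.919e+05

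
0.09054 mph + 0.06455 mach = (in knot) 42.8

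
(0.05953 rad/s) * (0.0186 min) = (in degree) 3.806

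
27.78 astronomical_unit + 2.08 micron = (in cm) 4.156e+14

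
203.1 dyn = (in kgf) 0.0002071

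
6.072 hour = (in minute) 364.3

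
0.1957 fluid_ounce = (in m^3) 5.788e-06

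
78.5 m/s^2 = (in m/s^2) 78.5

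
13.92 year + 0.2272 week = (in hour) 1.22e+05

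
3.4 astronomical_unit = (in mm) 5.086e+14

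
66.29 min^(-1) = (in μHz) 1.105e+06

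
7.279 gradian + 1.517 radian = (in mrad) 1631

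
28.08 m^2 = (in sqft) 302.3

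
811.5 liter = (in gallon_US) 214.4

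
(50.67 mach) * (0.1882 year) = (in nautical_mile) 5.529e+07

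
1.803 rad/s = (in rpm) 17.22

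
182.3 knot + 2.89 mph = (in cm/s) 9508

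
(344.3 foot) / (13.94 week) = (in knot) 2.42e-05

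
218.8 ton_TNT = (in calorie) 2.188e+11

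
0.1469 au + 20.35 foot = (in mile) 1.366e+07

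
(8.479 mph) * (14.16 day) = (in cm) 4.637e+08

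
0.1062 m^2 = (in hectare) 1.062e-05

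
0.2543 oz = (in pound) 0.01589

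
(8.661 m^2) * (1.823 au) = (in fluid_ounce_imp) 8.313e+16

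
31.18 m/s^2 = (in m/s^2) 31.18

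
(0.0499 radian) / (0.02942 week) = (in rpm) 2.678e-05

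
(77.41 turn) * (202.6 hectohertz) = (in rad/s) 9.854e+06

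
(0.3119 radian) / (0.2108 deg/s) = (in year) 2.688e-06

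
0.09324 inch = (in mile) 1.472e-06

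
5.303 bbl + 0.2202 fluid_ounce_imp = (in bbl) 5.303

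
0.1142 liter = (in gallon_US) 0.03017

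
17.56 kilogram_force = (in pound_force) 38.71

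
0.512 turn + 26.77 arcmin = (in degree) 184.8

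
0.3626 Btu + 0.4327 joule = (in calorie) 91.54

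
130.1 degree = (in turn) 0.3614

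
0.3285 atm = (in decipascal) 3.329e+05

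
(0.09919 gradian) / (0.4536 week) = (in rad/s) 5.679e-09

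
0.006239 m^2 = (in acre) 1.542e-06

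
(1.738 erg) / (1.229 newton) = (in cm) 1.414e-05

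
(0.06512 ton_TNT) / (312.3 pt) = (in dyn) 2.473e+14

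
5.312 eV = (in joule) 8.511e-19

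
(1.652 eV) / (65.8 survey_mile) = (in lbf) 5.619e-25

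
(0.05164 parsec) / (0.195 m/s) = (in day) 9.458e+10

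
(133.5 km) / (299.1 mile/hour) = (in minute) 16.64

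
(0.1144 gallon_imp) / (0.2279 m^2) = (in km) 2.282e-06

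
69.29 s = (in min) 1.155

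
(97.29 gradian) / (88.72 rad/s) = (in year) 5.462e-10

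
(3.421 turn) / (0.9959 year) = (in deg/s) 3.921e-05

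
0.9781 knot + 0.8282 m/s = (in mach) 0.00391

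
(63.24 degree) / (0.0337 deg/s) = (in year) 5.951e-05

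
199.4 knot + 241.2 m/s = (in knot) 668.3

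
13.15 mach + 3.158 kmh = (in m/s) 4478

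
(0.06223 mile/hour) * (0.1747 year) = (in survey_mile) 95.23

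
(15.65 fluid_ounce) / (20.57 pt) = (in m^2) 0.06378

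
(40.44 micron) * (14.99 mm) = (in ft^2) 6.525e-06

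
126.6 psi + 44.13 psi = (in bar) 11.77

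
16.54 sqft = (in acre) 0.0003797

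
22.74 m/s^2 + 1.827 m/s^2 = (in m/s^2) 24.57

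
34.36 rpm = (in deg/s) 206.2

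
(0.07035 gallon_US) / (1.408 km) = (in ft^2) 2.036e-06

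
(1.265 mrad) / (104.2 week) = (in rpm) 1.917e-10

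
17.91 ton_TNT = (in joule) 7.494e+10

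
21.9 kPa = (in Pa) 2.19e+04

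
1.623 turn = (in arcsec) 2.103e+06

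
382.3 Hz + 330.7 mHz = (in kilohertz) 0.3826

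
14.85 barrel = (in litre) 2361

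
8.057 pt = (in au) 1.9e-14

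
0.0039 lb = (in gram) 1.769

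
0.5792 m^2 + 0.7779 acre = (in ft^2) 3.389e+04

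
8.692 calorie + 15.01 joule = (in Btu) 0.0487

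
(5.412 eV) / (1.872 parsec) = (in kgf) 1.531e-36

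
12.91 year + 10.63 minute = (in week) 673.2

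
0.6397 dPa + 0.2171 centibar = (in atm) 0.002143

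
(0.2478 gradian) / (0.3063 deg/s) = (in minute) 0.01214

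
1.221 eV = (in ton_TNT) 4.676e-29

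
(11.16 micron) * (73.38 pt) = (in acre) 7.139e-11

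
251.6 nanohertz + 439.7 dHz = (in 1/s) 43.97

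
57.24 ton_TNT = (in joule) 2.395e+11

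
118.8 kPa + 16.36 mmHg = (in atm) 1.194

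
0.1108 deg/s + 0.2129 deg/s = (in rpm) 0.05395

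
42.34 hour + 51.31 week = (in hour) 8662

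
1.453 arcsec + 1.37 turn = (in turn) 1.37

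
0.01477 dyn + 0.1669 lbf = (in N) 0.7424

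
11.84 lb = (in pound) 11.84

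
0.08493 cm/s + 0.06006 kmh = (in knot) 0.03408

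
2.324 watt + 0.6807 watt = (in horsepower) 0.004029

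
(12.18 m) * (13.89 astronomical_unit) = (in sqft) 2.724e+14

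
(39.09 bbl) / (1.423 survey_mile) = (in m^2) 0.002714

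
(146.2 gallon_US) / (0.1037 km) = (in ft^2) 0.05744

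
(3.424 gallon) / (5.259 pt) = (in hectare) 0.0006986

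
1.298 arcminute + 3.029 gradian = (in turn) 0.007633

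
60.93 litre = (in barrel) 0.3832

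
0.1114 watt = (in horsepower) 0.0001494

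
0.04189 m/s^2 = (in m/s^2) 0.04189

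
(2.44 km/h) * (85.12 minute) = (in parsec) 1.122e-13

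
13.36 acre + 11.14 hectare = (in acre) 40.89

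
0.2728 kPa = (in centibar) 0.2728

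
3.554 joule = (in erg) 3.554e+07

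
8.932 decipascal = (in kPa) 0.0008932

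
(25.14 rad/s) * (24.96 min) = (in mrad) 3.765e+07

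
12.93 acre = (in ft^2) 5.632e+05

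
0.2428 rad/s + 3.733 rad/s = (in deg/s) 227.8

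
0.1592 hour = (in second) 573.1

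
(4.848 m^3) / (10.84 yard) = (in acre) 0.0001209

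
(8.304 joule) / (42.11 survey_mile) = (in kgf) 1.249e-05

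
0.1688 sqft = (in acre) 3.875e-06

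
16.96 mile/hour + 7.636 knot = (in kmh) 41.44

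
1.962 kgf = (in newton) 19.24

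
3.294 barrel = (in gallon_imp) 115.2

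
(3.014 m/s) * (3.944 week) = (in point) 2.038e+10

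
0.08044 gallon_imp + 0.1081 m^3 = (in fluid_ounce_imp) 3817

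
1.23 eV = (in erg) 1.971e-12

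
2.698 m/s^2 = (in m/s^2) 2.698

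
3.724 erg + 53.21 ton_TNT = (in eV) 1.39e+30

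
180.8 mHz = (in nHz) 1.808e+08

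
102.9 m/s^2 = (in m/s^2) 102.9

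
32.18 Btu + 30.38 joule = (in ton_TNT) 8.122e-06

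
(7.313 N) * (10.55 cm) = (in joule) 0.7715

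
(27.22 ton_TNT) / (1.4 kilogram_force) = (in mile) 5.154e+06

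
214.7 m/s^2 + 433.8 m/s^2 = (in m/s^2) 648.5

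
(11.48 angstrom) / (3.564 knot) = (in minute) 1.044e-11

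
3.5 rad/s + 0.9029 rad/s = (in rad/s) 4.403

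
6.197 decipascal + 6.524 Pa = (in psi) 0.001036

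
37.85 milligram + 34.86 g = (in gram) 34.9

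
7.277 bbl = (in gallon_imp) 254.5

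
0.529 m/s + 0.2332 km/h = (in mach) 0.001744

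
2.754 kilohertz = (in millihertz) 2.754e+06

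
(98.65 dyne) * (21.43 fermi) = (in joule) 2.114e-17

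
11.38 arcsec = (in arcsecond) 11.38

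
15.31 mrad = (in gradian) 0.9747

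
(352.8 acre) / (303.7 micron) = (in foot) 1.542e+10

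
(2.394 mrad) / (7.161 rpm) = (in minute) 5.321e-05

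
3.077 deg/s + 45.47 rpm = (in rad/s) 4.815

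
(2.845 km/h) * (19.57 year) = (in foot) 1.6e+09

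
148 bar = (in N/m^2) 1.48e+07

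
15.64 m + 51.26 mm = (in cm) 1569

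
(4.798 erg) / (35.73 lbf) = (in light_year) 3.191e-25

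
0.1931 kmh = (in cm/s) 5.364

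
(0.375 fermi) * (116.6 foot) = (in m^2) 1.333e-14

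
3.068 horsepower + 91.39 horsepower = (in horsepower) 94.46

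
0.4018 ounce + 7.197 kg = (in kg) 7.208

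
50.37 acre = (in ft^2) 2.194e+06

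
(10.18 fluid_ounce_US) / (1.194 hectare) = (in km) 2.521e-11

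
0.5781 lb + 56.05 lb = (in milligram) 2.569e+07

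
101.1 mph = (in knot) 87.85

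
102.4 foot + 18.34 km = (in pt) 5.208e+07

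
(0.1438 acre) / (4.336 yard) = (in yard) 160.5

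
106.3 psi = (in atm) 7.233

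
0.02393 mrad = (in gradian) 0.001523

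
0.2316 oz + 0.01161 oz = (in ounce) 0.2432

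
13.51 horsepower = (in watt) 1.007e+04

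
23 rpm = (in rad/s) 2.409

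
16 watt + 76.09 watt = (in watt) 92.09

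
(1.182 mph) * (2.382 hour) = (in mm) 4.531e+06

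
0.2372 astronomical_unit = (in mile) 2.205e+07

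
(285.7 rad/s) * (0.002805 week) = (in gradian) 3.086e+07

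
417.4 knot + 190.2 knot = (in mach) 0.918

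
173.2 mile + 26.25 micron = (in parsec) 9.033e-12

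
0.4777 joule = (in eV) 2.982e+18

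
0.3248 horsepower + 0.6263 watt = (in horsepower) 0.3256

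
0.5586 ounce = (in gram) 15.84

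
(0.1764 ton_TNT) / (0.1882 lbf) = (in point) 2.499e+12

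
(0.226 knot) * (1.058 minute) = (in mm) 7380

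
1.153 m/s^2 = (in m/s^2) 1.153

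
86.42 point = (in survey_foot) 0.1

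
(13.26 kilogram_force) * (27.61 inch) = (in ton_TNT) 2.18e-08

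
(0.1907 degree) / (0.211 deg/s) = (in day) 1.046e-05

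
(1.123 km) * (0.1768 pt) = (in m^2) 0.07004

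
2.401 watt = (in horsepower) 0.00322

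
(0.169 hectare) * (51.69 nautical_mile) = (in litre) 1.618e+11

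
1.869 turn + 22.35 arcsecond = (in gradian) 747.6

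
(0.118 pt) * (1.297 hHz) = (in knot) 0.0105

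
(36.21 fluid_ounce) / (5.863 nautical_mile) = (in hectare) 9.862e-12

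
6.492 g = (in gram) 6.492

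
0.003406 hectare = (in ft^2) 366.6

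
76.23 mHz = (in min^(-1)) 4.574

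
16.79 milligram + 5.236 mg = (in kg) 2.203e-05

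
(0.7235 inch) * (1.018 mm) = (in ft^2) 0.0002014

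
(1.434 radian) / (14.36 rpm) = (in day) 1.104e-05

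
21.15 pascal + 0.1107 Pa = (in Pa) 21.26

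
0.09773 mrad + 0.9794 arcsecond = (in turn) 1.631e-05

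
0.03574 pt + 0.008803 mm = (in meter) 2.141e-05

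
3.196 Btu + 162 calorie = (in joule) 4050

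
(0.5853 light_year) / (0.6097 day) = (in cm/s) 1.051e+13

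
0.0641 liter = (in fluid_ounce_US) 2.167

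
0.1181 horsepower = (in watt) 88.07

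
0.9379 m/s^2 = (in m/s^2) 0.9379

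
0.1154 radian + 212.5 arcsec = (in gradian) 7.412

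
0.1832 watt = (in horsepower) 0.0002457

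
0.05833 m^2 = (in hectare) 5.833e-06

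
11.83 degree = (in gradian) 13.14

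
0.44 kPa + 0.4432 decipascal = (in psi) 0.06382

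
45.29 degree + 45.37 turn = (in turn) 45.5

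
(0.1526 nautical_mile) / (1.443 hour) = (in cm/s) 5.44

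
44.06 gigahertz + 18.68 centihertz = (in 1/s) 4.406e+10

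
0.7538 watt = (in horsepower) 0.001011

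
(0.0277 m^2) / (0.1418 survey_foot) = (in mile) 0.0003982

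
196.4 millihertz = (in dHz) 1.964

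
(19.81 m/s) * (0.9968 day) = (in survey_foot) 5.597e+06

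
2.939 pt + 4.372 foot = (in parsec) 4.322e-17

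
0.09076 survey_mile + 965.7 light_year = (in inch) 3.597e+20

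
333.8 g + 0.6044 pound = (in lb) 1.34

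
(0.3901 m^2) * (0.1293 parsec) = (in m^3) 1.556e+15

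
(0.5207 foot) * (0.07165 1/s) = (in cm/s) 1.137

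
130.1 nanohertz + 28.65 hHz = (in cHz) 2.865e+05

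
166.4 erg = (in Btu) 1.577e-08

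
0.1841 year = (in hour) 1613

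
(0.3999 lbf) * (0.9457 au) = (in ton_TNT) 60.15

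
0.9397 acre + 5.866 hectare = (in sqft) 6.723e+05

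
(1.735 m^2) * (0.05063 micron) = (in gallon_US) 2.321e-05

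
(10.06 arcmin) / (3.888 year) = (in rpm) 2.279e-10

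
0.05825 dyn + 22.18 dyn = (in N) 0.0002224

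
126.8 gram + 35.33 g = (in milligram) 1.621e+05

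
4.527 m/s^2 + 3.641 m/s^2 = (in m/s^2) 8.168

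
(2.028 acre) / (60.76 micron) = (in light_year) 1.428e-08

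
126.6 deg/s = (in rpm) 21.1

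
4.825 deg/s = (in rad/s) 0.08421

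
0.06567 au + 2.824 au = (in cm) 4.323e+13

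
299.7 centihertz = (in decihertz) 29.97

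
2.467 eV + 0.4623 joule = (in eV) 2.885e+18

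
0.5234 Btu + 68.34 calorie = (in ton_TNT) 2.003e-07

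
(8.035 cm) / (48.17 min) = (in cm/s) 0.00278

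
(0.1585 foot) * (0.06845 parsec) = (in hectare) 1.02e+10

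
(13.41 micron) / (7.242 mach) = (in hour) 1.511e-12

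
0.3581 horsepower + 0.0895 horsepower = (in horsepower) 0.4476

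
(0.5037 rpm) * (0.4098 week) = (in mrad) 1.307e+07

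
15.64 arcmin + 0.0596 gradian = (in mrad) 5.486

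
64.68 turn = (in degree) 2.328e+04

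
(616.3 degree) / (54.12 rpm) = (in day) 2.197e-05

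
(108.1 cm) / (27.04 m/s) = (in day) 4.627e-07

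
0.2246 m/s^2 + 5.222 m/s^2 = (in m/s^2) 5.447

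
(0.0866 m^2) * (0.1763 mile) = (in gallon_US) 6491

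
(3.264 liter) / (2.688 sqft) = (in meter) 0.01307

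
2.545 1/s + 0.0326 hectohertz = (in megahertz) 5.805e-06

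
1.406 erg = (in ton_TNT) 3.36e-17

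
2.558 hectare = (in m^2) 2.558e+04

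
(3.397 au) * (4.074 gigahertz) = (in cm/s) 2.07e+23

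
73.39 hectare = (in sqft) 7.9e+06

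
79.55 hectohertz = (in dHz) 7.955e+04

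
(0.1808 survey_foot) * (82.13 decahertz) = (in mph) 101.2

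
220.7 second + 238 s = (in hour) 0.1274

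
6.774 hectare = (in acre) 16.74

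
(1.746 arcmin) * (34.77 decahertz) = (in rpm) 1.686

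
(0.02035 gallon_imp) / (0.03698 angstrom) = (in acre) 6182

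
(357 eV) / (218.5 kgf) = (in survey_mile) 1.659e-23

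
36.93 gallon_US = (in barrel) 0.8793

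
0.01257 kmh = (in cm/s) 0.3492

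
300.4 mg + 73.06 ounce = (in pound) 4.567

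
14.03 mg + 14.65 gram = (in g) 14.66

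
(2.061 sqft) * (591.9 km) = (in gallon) 2.994e+07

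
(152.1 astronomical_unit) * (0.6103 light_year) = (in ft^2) 1.414e+30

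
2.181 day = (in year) 0.005975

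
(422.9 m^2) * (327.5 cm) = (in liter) 1.385e+06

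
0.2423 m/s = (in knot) 0.471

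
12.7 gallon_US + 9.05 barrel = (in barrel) 9.352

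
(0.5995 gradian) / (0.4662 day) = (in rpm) 2.233e-06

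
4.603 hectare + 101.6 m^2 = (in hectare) 4.613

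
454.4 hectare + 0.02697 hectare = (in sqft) 4.891e+07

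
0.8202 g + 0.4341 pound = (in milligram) 1.977e+05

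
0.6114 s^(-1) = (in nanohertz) 6.114e+08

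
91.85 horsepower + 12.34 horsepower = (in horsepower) 104.2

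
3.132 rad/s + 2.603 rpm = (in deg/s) 195.1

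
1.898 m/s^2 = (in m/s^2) 1.898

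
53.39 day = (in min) 7.688e+04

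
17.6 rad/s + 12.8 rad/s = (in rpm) 290.3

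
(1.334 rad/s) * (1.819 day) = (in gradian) 1.335e+07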